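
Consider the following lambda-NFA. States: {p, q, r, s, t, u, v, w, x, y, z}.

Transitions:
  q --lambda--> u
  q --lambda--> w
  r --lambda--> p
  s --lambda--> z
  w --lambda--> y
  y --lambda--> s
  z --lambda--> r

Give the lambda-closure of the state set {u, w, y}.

{p, r, s, u, w, y, z}

Start with {u, w, y}.
From y via lambda: add s.
From s via lambda: add z.
From z via lambda: add r.
From r via lambda: add p.
No new states can be added; the closed set is {p, r, s, u, w, y, z}.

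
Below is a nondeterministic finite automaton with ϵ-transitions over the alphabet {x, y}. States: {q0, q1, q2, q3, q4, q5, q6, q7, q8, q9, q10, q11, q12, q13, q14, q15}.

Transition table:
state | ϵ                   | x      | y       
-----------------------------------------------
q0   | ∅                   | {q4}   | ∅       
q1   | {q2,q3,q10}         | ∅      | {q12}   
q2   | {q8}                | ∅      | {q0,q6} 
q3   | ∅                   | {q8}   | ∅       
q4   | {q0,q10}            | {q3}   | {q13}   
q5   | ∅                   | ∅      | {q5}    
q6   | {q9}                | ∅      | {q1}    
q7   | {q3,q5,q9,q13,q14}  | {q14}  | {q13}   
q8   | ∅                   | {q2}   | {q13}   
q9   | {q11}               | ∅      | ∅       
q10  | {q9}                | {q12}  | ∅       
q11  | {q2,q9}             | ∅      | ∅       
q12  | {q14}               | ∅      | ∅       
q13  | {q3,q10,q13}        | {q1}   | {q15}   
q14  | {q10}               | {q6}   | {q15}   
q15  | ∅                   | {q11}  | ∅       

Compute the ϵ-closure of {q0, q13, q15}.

Start with {q0, q13, q15}.
From q13 via ϵ: add q3, q10.
From q10 via ϵ: add q9.
From q9 via ϵ: add q11.
From q11 via ϵ: add q2.
From q2 via ϵ: add q8.
No new states can be added; the closed set is {q0, q2, q3, q8, q9, q10, q11, q13, q15}.

{q0, q2, q3, q8, q9, q10, q11, q13, q15}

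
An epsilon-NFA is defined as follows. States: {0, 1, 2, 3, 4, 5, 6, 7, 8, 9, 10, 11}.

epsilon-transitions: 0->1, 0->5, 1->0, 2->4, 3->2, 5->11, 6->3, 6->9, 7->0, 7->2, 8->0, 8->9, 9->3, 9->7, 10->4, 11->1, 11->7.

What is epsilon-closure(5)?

Start with {5}.
From 5 via epsilon: add 11.
From 11 via epsilon: add 1, 7.
From 1 via epsilon: add 0.
From 7 via epsilon: add 2.
From 2 via epsilon: add 4.
No new states can be added; the closed set is {0, 1, 2, 4, 5, 7, 11}.

{0, 1, 2, 4, 5, 7, 11}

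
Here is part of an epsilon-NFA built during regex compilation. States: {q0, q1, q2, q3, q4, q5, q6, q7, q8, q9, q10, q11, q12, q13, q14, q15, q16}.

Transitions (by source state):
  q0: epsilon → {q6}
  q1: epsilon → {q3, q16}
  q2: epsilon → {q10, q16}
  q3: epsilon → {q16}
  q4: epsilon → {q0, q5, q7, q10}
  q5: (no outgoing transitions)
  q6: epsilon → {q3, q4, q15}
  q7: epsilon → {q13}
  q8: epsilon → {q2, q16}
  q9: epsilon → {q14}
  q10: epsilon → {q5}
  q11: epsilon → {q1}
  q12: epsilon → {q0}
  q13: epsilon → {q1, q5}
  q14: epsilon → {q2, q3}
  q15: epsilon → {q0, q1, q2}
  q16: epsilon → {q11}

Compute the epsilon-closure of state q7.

Start with {q7}.
From q7 via epsilon: add q13.
From q13 via epsilon: add q1, q5.
From q1 via epsilon: add q3, q16.
From q16 via epsilon: add q11.
No new states can be added; the closed set is {q1, q3, q5, q7, q11, q13, q16}.

{q1, q3, q5, q7, q11, q13, q16}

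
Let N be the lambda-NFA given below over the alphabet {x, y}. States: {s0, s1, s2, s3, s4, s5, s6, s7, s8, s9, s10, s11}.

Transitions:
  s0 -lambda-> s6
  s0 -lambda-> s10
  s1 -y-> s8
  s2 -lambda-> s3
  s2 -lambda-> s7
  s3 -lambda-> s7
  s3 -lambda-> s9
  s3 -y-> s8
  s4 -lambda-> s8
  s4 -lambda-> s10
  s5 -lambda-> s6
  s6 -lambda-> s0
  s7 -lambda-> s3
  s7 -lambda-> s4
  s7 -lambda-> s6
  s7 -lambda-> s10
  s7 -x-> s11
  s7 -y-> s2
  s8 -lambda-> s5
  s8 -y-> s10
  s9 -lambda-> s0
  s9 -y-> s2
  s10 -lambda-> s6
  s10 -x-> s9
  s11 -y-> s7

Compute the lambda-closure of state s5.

Start with {s5}.
From s5 via lambda: add s6.
From s6 via lambda: add s0.
From s0 via lambda: add s10.
No new states can be added; the closed set is {s0, s5, s6, s10}.

{s0, s5, s6, s10}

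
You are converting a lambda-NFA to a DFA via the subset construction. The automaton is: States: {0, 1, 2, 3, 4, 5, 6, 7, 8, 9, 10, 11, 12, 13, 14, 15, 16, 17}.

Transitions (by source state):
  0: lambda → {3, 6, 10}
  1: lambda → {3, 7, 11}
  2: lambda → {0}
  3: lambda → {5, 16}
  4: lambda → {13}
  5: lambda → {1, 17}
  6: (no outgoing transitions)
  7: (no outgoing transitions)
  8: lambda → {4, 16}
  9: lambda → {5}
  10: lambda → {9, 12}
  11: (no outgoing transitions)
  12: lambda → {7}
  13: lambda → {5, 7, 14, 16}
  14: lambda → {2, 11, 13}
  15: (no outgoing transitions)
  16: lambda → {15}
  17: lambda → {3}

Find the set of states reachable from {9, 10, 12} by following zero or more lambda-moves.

Start with {9, 10, 12}.
From 9 via lambda: add 5.
From 12 via lambda: add 7.
From 5 via lambda: add 1, 17.
From 1 via lambda: add 3, 11.
From 3 via lambda: add 16.
From 16 via lambda: add 15.
No new states can be added; the closed set is {1, 3, 5, 7, 9, 10, 11, 12, 15, 16, 17}.

{1, 3, 5, 7, 9, 10, 11, 12, 15, 16, 17}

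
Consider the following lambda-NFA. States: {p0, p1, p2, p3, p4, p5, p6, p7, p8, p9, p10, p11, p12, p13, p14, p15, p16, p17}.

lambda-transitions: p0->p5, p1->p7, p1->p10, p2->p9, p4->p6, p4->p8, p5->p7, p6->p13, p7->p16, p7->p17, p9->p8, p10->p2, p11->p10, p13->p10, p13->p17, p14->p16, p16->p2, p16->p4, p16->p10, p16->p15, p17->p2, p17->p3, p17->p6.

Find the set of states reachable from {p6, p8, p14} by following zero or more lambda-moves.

{p2, p3, p4, p6, p8, p9, p10, p13, p14, p15, p16, p17}

Start with {p6, p8, p14}.
From p6 via lambda: add p13.
From p14 via lambda: add p16.
From p13 via lambda: add p10, p17.
From p16 via lambda: add p2, p4, p15.
From p2 via lambda: add p9.
From p17 via lambda: add p3.
No new states can be added; the closed set is {p2, p3, p4, p6, p8, p9, p10, p13, p14, p15, p16, p17}.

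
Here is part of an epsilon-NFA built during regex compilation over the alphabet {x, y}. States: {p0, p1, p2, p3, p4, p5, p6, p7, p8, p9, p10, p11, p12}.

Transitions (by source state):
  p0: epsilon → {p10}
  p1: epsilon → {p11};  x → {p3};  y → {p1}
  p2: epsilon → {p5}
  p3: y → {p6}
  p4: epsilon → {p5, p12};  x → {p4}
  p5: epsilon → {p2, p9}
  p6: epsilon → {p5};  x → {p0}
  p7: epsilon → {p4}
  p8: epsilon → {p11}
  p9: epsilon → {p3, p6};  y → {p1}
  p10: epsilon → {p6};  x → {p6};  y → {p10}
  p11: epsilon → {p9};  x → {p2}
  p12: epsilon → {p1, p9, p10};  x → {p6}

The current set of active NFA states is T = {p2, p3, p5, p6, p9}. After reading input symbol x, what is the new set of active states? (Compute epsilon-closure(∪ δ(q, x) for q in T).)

p6 on x → {p0}.
No x-transition from p2, p3, p5, p9.
Union after reading x: {p0}.
Now take the epsilon-closure:
From p0 via epsilon: add p10.
From p10 via epsilon: add p6.
From p6 via epsilon: add p5.
From p5 via epsilon: add p2, p9.
From p9 via epsilon: add p3.
No new states can be added; the closed set is {p0, p2, p3, p5, p6, p9, p10}.

{p0, p2, p3, p5, p6, p9, p10}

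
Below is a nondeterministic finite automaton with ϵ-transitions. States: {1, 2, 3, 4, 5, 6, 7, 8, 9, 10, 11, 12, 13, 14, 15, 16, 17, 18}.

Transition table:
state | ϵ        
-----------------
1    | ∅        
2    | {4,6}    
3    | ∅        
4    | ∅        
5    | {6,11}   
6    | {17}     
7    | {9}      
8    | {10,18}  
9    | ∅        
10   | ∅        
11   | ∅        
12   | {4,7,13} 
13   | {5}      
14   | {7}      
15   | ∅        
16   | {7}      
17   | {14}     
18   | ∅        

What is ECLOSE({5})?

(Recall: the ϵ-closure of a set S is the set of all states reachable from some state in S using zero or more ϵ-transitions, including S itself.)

Start with {5}.
From 5 via ϵ: add 6, 11.
From 6 via ϵ: add 17.
From 17 via ϵ: add 14.
From 14 via ϵ: add 7.
From 7 via ϵ: add 9.
No new states can be added; the closed set is {5, 6, 7, 9, 11, 14, 17}.

{5, 6, 7, 9, 11, 14, 17}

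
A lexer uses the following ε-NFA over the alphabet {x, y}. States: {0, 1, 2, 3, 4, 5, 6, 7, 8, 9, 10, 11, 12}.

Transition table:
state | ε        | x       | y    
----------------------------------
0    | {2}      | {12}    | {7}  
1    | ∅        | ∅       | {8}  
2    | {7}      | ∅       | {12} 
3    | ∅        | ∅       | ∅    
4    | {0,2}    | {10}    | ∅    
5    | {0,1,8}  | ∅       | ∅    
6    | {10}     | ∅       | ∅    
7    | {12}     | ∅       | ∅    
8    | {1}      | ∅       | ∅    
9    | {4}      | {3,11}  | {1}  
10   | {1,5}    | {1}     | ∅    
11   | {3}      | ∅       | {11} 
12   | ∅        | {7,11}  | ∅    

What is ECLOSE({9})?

{0, 2, 4, 7, 9, 12}

Start with {9}.
From 9 via ε: add 4.
From 4 via ε: add 0, 2.
From 2 via ε: add 7.
From 7 via ε: add 12.
No new states can be added; the closed set is {0, 2, 4, 7, 9, 12}.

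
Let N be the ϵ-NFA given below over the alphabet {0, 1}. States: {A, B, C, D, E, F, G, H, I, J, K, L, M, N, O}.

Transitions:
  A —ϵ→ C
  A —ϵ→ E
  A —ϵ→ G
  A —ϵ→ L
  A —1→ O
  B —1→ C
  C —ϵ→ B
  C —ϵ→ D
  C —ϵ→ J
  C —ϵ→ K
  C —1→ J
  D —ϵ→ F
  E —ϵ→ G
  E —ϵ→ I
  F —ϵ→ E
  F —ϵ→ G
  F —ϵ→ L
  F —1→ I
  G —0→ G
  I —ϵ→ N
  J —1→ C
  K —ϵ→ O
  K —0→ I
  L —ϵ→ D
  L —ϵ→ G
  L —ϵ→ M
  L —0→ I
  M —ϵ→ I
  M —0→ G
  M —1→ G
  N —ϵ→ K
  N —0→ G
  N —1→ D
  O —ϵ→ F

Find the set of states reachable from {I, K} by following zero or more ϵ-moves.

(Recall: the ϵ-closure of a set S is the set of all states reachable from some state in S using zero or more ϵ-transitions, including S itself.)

Start with {I, K}.
From I via ϵ: add N.
From K via ϵ: add O.
From O via ϵ: add F.
From F via ϵ: add E, G, L.
From L via ϵ: add D, M.
No new states can be added; the closed set is {D, E, F, G, I, K, L, M, N, O}.

{D, E, F, G, I, K, L, M, N, O}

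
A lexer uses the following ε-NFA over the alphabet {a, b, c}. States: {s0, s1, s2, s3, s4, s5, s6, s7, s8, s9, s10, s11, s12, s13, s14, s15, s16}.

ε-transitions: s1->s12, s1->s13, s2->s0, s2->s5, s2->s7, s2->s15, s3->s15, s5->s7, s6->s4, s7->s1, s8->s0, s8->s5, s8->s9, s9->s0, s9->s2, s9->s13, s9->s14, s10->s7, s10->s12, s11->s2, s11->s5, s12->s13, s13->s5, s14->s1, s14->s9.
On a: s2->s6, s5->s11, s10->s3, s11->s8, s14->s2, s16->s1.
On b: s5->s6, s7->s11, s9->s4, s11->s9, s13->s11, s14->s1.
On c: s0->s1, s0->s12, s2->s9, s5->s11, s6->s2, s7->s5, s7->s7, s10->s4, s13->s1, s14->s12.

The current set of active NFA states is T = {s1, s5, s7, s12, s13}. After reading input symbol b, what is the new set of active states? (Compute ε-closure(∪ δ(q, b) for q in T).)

s5 on b → {s6}.
s7 on b → {s11}.
s13 on b → {s11}.
No b-transition from s1, s12.
Union after reading b: {s6, s11}.
Now take the ε-closure:
From s6 via ε: add s4.
From s11 via ε: add s2, s5.
From s2 via ε: add s0, s7, s15.
From s7 via ε: add s1.
From s1 via ε: add s12, s13.
No new states can be added; the closed set is {s0, s1, s2, s4, s5, s6, s7, s11, s12, s13, s15}.

{s0, s1, s2, s4, s5, s6, s7, s11, s12, s13, s15}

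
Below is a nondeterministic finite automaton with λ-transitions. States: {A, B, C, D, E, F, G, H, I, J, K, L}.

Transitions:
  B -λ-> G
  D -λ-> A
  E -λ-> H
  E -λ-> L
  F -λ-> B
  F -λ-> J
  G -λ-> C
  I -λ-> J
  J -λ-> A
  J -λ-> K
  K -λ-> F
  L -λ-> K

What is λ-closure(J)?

Start with {J}.
From J via λ: add A, K.
From K via λ: add F.
From F via λ: add B.
From B via λ: add G.
From G via λ: add C.
No new states can be added; the closed set is {A, B, C, F, G, J, K}.

{A, B, C, F, G, J, K}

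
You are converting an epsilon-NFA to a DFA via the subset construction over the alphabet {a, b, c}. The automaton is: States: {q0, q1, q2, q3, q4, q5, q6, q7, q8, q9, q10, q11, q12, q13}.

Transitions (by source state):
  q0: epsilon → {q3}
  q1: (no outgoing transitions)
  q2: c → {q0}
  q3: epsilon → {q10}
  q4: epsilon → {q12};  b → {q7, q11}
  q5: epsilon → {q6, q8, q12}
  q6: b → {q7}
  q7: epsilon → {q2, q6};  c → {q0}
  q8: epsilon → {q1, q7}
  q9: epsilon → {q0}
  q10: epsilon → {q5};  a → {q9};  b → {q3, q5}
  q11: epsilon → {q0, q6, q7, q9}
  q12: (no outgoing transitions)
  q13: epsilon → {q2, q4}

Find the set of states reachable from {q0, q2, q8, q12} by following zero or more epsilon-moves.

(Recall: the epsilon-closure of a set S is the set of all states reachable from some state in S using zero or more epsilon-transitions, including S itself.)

{q0, q1, q2, q3, q5, q6, q7, q8, q10, q12}

Start with {q0, q2, q8, q12}.
From q0 via epsilon: add q3.
From q8 via epsilon: add q1, q7.
From q3 via epsilon: add q10.
From q7 via epsilon: add q6.
From q10 via epsilon: add q5.
No new states can be added; the closed set is {q0, q1, q2, q3, q5, q6, q7, q8, q10, q12}.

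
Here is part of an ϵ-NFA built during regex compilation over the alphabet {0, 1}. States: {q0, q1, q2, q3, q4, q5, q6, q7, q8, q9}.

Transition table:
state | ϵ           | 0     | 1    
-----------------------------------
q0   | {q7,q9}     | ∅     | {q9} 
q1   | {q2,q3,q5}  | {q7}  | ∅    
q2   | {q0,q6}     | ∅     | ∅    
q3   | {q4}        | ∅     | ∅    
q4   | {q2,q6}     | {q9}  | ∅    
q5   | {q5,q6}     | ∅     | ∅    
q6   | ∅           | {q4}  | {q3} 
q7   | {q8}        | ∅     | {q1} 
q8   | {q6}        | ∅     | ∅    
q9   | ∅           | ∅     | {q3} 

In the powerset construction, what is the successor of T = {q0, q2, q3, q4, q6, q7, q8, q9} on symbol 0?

q4 on 0 → {q9}.
q6 on 0 → {q4}.
No 0-transition from q0, q2, q3, q7, q8, q9.
Union after reading 0: {q4, q9}.
Now take the ϵ-closure:
From q4 via ϵ: add q2, q6.
From q2 via ϵ: add q0.
From q0 via ϵ: add q7.
From q7 via ϵ: add q8.
No new states can be added; the closed set is {q0, q2, q4, q6, q7, q8, q9}.

{q0, q2, q4, q6, q7, q8, q9}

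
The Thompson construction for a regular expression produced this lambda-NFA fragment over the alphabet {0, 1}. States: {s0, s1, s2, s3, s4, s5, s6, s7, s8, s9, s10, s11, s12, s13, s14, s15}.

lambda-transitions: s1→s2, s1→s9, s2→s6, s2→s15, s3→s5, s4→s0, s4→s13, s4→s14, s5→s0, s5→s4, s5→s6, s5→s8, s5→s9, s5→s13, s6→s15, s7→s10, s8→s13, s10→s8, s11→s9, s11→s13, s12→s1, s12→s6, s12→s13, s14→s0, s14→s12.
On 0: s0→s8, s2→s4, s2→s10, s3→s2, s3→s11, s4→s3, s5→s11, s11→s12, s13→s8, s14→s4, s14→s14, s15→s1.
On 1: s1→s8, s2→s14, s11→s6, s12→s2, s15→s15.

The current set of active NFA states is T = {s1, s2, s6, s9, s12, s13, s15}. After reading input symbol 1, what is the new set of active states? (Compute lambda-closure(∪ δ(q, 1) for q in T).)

s1 on 1 → {s8}.
s2 on 1 → {s14}.
s12 on 1 → {s2}.
s15 on 1 → {s15}.
No 1-transition from s6, s9, s13.
Union after reading 1: {s2, s8, s14, s15}.
Now take the lambda-closure:
From s2 via lambda: add s6.
From s8 via lambda: add s13.
From s14 via lambda: add s0, s12.
From s12 via lambda: add s1.
From s1 via lambda: add s9.
No new states can be added; the closed set is {s0, s1, s2, s6, s8, s9, s12, s13, s14, s15}.

{s0, s1, s2, s6, s8, s9, s12, s13, s14, s15}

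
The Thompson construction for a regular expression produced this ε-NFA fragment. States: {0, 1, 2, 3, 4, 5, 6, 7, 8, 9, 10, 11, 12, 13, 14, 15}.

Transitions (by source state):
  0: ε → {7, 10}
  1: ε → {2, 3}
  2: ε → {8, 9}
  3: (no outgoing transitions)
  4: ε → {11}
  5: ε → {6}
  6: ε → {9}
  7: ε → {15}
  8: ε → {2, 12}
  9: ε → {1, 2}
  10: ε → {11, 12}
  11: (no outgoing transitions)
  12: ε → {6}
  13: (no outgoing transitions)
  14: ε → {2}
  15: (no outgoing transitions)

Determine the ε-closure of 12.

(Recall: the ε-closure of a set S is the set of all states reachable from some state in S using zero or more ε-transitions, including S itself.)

{1, 2, 3, 6, 8, 9, 12}

Start with {12}.
From 12 via ε: add 6.
From 6 via ε: add 9.
From 9 via ε: add 1, 2.
From 1 via ε: add 3.
From 2 via ε: add 8.
No new states can be added; the closed set is {1, 2, 3, 6, 8, 9, 12}.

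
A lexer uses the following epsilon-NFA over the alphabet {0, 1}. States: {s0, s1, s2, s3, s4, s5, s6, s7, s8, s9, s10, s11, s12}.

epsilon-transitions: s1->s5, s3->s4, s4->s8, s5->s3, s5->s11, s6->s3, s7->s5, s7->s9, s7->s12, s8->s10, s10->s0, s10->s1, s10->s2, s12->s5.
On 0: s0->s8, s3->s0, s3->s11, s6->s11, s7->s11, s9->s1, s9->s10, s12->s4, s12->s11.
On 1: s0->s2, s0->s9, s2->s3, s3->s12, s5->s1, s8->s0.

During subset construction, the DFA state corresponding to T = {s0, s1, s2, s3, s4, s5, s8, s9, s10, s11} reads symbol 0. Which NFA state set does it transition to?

{s0, s1, s2, s3, s4, s5, s8, s10, s11}

s0 on 0 → {s8}.
s3 on 0 → {s0, s11}.
s9 on 0 → {s1, s10}.
No 0-transition from s1, s2, s4, s5, s8, s10, s11.
Union after reading 0: {s0, s1, s8, s10, s11}.
Now take the epsilon-closure:
From s1 via epsilon: add s5.
From s10 via epsilon: add s2.
From s5 via epsilon: add s3.
From s3 via epsilon: add s4.
No new states can be added; the closed set is {s0, s1, s2, s3, s4, s5, s8, s10, s11}.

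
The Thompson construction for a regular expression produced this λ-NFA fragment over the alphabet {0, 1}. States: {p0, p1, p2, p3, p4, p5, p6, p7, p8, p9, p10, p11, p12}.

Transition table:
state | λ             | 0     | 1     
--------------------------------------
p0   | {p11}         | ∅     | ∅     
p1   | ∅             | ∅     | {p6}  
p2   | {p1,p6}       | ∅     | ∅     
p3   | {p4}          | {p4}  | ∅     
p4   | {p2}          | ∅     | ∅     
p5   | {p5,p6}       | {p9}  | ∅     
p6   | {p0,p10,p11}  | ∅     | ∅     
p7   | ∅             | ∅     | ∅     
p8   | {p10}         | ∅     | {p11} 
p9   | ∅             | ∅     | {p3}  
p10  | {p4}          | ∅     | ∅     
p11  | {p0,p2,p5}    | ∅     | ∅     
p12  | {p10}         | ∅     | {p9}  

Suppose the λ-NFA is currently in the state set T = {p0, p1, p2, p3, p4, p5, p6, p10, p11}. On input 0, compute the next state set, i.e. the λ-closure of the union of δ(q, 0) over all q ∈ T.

p3 on 0 → {p4}.
p5 on 0 → {p9}.
No 0-transition from p0, p1, p2, p4, p6, p10, p11.
Union after reading 0: {p4, p9}.
Now take the λ-closure:
From p4 via λ: add p2.
From p2 via λ: add p1, p6.
From p6 via λ: add p0, p10, p11.
From p11 via λ: add p5.
No new states can be added; the closed set is {p0, p1, p2, p4, p5, p6, p9, p10, p11}.

{p0, p1, p2, p4, p5, p6, p9, p10, p11}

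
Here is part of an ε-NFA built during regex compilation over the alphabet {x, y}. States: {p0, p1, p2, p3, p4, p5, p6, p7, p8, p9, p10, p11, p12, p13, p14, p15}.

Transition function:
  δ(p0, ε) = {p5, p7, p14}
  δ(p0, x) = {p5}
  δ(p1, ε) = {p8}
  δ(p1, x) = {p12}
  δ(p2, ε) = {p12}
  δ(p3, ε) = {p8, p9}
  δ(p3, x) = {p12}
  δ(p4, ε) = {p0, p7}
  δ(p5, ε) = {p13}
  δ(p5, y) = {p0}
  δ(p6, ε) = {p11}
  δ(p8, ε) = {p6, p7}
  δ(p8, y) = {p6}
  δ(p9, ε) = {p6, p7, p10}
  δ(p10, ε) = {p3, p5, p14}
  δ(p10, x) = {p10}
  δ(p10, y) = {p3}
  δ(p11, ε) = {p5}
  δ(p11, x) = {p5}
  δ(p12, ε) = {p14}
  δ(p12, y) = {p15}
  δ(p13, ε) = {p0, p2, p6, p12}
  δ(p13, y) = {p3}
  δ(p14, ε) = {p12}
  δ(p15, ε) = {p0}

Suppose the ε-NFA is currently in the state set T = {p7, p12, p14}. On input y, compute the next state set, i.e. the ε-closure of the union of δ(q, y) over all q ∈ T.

{p0, p2, p5, p6, p7, p11, p12, p13, p14, p15}

p12 on y → {p15}.
No y-transition from p7, p14.
Union after reading y: {p15}.
Now take the ε-closure:
From p15 via ε: add p0.
From p0 via ε: add p5, p7, p14.
From p5 via ε: add p13.
From p14 via ε: add p12.
From p13 via ε: add p2, p6.
From p6 via ε: add p11.
No new states can be added; the closed set is {p0, p2, p5, p6, p7, p11, p12, p13, p14, p15}.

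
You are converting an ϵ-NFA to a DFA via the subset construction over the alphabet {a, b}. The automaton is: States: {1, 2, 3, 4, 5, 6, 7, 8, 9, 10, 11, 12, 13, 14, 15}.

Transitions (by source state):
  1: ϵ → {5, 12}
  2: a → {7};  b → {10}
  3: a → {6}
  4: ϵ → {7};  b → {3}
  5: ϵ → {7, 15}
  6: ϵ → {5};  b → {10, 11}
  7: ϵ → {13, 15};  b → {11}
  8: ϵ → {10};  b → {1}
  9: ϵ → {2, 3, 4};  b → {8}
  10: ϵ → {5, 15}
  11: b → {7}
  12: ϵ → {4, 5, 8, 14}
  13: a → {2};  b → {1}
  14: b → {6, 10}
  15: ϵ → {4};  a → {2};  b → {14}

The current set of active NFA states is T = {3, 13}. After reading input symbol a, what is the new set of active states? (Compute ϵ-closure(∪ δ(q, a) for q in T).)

3 on a → {6}.
13 on a → {2}.
Union after reading a: {2, 6}.
Now take the ϵ-closure:
From 6 via ϵ: add 5.
From 5 via ϵ: add 7, 15.
From 7 via ϵ: add 13.
From 15 via ϵ: add 4.
No new states can be added; the closed set is {2, 4, 5, 6, 7, 13, 15}.

{2, 4, 5, 6, 7, 13, 15}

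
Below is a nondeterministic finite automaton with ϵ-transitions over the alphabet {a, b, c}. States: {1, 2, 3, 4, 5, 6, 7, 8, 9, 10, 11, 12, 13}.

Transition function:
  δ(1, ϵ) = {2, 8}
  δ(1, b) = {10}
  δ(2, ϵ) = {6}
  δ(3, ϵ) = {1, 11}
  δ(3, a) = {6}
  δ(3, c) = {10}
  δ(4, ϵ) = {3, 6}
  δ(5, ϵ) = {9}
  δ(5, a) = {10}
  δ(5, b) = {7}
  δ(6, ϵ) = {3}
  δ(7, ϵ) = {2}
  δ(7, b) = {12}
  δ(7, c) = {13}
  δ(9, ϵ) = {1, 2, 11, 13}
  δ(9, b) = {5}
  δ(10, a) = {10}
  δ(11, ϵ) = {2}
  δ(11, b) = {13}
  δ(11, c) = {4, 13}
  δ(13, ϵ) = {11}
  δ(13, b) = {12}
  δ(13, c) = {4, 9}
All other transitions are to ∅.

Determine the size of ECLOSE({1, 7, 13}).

8

Start with {1, 7, 13}.
From 1 via ϵ: add 2, 8.
From 13 via ϵ: add 11.
From 2 via ϵ: add 6.
From 6 via ϵ: add 3.
ϵ-closure = {1, 2, 3, 6, 7, 8, 11, 13}, which has 8 states.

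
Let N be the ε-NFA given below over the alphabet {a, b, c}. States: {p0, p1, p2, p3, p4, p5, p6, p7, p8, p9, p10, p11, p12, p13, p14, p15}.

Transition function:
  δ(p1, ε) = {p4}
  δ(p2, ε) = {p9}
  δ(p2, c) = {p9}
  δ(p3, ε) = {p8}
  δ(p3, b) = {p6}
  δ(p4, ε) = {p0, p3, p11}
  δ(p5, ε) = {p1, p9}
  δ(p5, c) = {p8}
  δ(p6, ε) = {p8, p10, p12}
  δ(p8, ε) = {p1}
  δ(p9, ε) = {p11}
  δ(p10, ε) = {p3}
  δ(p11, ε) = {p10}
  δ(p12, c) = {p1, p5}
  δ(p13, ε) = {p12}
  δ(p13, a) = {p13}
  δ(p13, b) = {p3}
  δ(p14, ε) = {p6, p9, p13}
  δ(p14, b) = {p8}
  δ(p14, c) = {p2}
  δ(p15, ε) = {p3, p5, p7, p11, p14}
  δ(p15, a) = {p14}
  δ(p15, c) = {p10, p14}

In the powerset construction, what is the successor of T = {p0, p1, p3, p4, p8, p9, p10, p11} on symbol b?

p3 on b → {p6}.
No b-transition from p0, p1, p4, p8, p9, p10, p11.
Union after reading b: {p6}.
Now take the ε-closure:
From p6 via ε: add p8, p10, p12.
From p8 via ε: add p1.
From p10 via ε: add p3.
From p1 via ε: add p4.
From p4 via ε: add p0, p11.
No new states can be added; the closed set is {p0, p1, p3, p4, p6, p8, p10, p11, p12}.

{p0, p1, p3, p4, p6, p8, p10, p11, p12}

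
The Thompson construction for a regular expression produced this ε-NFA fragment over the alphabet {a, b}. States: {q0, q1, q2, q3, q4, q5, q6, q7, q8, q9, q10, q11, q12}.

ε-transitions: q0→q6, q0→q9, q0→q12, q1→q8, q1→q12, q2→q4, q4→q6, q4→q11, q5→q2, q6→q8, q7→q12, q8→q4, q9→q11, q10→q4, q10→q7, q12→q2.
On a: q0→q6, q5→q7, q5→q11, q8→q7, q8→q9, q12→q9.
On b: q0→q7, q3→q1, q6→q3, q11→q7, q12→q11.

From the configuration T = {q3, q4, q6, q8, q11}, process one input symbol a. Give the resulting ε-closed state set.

{q2, q4, q6, q7, q8, q9, q11, q12}

q8 on a → {q7, q9}.
No a-transition from q3, q4, q6, q11.
Union after reading a: {q7, q9}.
Now take the ε-closure:
From q7 via ε: add q12.
From q9 via ε: add q11.
From q12 via ε: add q2.
From q2 via ε: add q4.
From q4 via ε: add q6.
From q6 via ε: add q8.
No new states can be added; the closed set is {q2, q4, q6, q7, q8, q9, q11, q12}.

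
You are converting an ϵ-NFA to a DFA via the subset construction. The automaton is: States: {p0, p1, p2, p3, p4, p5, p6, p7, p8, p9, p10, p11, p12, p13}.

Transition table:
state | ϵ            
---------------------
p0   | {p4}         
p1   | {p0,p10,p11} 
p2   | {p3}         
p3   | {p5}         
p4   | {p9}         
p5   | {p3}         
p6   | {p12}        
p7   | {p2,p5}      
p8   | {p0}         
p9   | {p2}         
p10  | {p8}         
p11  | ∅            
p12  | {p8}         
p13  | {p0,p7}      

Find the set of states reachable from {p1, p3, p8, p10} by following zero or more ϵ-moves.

Start with {p1, p3, p8, p10}.
From p1 via ϵ: add p0, p11.
From p3 via ϵ: add p5.
From p0 via ϵ: add p4.
From p4 via ϵ: add p9.
From p9 via ϵ: add p2.
No new states can be added; the closed set is {p0, p1, p2, p3, p4, p5, p8, p9, p10, p11}.

{p0, p1, p2, p3, p4, p5, p8, p9, p10, p11}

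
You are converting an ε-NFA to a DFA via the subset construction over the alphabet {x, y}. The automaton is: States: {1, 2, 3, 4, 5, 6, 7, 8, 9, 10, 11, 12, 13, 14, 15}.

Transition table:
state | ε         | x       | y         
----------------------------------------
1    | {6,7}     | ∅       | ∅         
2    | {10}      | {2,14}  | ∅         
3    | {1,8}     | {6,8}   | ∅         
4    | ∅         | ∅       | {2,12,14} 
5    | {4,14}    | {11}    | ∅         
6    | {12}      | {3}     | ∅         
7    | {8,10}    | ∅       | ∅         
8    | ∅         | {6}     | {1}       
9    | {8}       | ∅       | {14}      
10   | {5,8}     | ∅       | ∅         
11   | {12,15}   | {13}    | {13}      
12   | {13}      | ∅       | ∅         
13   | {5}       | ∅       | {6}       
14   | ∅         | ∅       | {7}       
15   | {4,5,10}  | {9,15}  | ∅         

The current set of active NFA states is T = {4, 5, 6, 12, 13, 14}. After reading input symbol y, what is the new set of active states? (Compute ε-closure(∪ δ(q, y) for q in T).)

4 on y → {2, 12, 14}.
13 on y → {6}.
14 on y → {7}.
No y-transition from 5, 6, 12.
Union after reading y: {2, 6, 7, 12, 14}.
Now take the ε-closure:
From 2 via ε: add 10.
From 7 via ε: add 8.
From 12 via ε: add 13.
From 10 via ε: add 5.
From 5 via ε: add 4.
No new states can be added; the closed set is {2, 4, 5, 6, 7, 8, 10, 12, 13, 14}.

{2, 4, 5, 6, 7, 8, 10, 12, 13, 14}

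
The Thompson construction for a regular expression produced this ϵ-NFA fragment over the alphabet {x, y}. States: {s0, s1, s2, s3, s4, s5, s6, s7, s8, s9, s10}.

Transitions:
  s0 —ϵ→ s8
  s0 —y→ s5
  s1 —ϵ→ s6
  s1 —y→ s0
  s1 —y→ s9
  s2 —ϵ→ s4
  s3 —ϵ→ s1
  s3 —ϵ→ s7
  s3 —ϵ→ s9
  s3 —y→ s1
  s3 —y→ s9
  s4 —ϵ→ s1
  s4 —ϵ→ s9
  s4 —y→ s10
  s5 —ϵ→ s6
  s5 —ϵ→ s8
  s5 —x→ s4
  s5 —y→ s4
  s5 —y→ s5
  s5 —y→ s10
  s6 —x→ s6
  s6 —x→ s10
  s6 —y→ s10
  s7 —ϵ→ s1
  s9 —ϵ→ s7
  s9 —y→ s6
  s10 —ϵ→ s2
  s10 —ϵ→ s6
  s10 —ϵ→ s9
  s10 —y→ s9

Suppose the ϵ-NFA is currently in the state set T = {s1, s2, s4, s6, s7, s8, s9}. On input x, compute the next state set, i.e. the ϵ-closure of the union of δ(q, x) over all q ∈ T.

s6 on x → {s6, s10}.
No x-transition from s1, s2, s4, s7, s8, s9.
Union after reading x: {s6, s10}.
Now take the ϵ-closure:
From s10 via ϵ: add s2, s9.
From s2 via ϵ: add s4.
From s9 via ϵ: add s7.
From s4 via ϵ: add s1.
No new states can be added; the closed set is {s1, s2, s4, s6, s7, s9, s10}.

{s1, s2, s4, s6, s7, s9, s10}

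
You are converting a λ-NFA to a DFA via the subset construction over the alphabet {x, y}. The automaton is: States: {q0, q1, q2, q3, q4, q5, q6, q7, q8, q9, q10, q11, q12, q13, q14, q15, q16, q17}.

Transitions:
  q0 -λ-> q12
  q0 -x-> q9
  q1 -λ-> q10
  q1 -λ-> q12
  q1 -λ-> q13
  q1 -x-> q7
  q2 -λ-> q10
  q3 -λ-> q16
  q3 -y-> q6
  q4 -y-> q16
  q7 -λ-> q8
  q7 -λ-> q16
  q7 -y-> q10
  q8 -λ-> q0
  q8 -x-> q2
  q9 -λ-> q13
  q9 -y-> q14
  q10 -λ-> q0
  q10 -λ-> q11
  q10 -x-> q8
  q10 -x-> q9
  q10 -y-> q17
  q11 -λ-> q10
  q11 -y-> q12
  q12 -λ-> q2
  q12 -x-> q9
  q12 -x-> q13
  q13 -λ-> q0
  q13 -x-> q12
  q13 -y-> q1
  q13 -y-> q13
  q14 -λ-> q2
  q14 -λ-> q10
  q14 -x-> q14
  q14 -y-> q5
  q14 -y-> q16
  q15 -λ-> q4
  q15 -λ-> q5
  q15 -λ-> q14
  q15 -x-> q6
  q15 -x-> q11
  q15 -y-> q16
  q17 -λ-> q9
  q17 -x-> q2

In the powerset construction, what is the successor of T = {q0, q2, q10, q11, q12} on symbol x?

{q0, q2, q8, q9, q10, q11, q12, q13}

q0 on x → {q9}.
q10 on x → {q8, q9}.
q12 on x → {q9, q13}.
No x-transition from q2, q11.
Union after reading x: {q8, q9, q13}.
Now take the λ-closure:
From q8 via λ: add q0.
From q0 via λ: add q12.
From q12 via λ: add q2.
From q2 via λ: add q10.
From q10 via λ: add q11.
No new states can be added; the closed set is {q0, q2, q8, q9, q10, q11, q12, q13}.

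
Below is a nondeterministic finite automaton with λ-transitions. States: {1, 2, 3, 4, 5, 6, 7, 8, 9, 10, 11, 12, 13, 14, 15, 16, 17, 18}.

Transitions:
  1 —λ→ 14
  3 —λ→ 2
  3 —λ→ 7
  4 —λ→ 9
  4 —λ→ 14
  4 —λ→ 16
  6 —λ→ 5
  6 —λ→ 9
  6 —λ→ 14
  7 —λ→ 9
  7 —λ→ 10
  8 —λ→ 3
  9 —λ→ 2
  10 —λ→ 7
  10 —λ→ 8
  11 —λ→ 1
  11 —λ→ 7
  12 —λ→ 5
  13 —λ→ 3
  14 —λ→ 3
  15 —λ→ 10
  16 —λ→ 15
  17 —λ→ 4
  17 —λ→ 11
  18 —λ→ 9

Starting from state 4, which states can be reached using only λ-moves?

{2, 3, 4, 7, 8, 9, 10, 14, 15, 16}

Start with {4}.
From 4 via λ: add 9, 14, 16.
From 9 via λ: add 2.
From 14 via λ: add 3.
From 16 via λ: add 15.
From 3 via λ: add 7.
From 15 via λ: add 10.
From 10 via λ: add 8.
No new states can be added; the closed set is {2, 3, 4, 7, 8, 9, 10, 14, 15, 16}.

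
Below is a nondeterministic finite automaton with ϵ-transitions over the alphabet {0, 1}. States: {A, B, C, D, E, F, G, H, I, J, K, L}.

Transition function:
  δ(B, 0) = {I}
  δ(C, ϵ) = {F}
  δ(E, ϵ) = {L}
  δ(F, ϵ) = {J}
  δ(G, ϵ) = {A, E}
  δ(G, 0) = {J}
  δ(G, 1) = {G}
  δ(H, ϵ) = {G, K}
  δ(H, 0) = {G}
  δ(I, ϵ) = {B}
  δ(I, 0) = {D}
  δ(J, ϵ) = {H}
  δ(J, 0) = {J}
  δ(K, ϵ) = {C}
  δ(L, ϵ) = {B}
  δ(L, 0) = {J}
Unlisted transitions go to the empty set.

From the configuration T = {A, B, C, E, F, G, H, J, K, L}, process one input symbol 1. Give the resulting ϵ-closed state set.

G on 1 → {G}.
No 1-transition from A, B, C, E, F, H, J, K, L.
Union after reading 1: {G}.
Now take the ϵ-closure:
From G via ϵ: add A, E.
From E via ϵ: add L.
From L via ϵ: add B.
No new states can be added; the closed set is {A, B, E, G, L}.

{A, B, E, G, L}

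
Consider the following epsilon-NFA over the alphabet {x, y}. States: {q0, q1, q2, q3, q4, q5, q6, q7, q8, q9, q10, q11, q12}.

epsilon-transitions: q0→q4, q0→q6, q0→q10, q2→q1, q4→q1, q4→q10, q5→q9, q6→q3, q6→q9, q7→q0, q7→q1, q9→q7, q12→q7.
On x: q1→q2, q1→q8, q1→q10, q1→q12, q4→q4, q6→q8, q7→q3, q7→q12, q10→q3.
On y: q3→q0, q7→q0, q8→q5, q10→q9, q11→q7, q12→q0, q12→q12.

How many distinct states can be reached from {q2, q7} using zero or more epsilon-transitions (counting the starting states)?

9

Start with {q2, q7}.
From q2 via epsilon: add q1.
From q7 via epsilon: add q0.
From q0 via epsilon: add q4, q6, q10.
From q6 via epsilon: add q3, q9.
epsilon-closure = {q0, q1, q2, q3, q4, q6, q7, q9, q10}, which has 9 states.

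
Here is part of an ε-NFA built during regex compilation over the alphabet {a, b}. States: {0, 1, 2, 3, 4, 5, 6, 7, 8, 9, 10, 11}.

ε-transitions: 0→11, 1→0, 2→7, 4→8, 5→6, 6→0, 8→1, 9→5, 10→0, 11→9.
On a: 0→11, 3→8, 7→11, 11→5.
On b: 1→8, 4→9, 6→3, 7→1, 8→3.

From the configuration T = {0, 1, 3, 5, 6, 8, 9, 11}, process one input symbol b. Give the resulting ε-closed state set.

1 on b → {8}.
6 on b → {3}.
8 on b → {3}.
No b-transition from 0, 3, 5, 9, 11.
Union after reading b: {3, 8}.
Now take the ε-closure:
From 8 via ε: add 1.
From 1 via ε: add 0.
From 0 via ε: add 11.
From 11 via ε: add 9.
From 9 via ε: add 5.
From 5 via ε: add 6.
No new states can be added; the closed set is {0, 1, 3, 5, 6, 8, 9, 11}.

{0, 1, 3, 5, 6, 8, 9, 11}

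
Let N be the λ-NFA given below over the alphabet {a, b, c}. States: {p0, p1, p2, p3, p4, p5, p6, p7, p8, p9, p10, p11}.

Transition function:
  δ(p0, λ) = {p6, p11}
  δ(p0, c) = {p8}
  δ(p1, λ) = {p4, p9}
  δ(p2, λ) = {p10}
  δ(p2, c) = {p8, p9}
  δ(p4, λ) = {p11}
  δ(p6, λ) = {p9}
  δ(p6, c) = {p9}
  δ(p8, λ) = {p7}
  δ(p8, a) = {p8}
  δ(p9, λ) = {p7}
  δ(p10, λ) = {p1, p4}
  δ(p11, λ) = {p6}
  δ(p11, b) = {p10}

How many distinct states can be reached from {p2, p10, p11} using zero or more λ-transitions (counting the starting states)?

Start with {p2, p10, p11}.
From p10 via λ: add p1, p4.
From p11 via λ: add p6.
From p1 via λ: add p9.
From p9 via λ: add p7.
λ-closure = {p1, p2, p4, p6, p7, p9, p10, p11}, which has 8 states.

8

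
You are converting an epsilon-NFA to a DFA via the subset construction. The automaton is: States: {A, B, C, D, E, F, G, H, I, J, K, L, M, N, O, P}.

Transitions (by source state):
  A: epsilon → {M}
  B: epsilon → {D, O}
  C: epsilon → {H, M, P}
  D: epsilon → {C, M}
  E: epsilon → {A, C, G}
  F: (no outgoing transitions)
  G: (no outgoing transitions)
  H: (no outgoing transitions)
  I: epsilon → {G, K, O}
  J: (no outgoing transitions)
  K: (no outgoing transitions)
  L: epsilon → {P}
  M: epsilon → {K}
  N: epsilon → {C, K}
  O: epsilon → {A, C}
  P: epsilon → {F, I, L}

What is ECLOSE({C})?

Start with {C}.
From C via epsilon: add H, M, P.
From M via epsilon: add K.
From P via epsilon: add F, I, L.
From I via epsilon: add G, O.
From O via epsilon: add A.
No new states can be added; the closed set is {A, C, F, G, H, I, K, L, M, O, P}.

{A, C, F, G, H, I, K, L, M, O, P}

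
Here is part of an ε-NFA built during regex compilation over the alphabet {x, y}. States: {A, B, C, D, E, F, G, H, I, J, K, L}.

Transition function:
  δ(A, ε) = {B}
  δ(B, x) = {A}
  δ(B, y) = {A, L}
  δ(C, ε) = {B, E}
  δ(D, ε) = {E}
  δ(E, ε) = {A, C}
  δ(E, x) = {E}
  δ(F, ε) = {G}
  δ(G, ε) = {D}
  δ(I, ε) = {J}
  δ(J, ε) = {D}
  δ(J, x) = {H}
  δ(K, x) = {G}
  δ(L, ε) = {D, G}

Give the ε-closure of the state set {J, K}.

Start with {J, K}.
From J via ε: add D.
From D via ε: add E.
From E via ε: add A, C.
From A via ε: add B.
No new states can be added; the closed set is {A, B, C, D, E, J, K}.

{A, B, C, D, E, J, K}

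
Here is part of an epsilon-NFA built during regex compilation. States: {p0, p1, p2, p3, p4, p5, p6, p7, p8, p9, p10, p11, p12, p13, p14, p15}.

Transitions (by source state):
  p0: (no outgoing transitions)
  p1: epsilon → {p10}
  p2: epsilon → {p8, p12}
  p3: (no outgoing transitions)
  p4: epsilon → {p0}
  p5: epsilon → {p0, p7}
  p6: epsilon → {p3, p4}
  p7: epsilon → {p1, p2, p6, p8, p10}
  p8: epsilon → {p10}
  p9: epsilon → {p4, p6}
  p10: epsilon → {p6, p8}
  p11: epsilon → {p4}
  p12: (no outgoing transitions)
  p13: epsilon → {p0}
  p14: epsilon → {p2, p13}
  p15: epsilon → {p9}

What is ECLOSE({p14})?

Start with {p14}.
From p14 via epsilon: add p2, p13.
From p2 via epsilon: add p8, p12.
From p13 via epsilon: add p0.
From p8 via epsilon: add p10.
From p10 via epsilon: add p6.
From p6 via epsilon: add p3, p4.
No new states can be added; the closed set is {p0, p2, p3, p4, p6, p8, p10, p12, p13, p14}.

{p0, p2, p3, p4, p6, p8, p10, p12, p13, p14}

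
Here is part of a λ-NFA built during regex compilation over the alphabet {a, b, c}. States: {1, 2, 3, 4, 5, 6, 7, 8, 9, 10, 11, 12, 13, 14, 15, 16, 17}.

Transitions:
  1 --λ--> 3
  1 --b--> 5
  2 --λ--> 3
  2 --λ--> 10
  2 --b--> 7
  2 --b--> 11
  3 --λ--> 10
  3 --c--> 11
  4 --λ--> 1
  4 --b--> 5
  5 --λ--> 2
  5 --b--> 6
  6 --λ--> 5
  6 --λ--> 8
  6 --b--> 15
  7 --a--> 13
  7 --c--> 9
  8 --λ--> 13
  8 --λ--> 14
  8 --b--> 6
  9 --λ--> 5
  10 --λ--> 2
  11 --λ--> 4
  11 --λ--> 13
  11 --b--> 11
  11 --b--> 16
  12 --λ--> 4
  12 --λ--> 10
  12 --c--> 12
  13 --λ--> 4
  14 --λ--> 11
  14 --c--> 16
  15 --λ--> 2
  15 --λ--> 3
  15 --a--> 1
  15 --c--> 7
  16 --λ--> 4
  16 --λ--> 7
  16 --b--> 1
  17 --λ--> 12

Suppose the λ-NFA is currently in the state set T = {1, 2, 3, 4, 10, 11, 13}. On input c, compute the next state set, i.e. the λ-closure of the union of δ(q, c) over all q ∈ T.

{1, 2, 3, 4, 10, 11, 13}

3 on c → {11}.
No c-transition from 1, 2, 4, 10, 11, 13.
Union after reading c: {11}.
Now take the λ-closure:
From 11 via λ: add 4, 13.
From 4 via λ: add 1.
From 1 via λ: add 3.
From 3 via λ: add 10.
From 10 via λ: add 2.
No new states can be added; the closed set is {1, 2, 3, 4, 10, 11, 13}.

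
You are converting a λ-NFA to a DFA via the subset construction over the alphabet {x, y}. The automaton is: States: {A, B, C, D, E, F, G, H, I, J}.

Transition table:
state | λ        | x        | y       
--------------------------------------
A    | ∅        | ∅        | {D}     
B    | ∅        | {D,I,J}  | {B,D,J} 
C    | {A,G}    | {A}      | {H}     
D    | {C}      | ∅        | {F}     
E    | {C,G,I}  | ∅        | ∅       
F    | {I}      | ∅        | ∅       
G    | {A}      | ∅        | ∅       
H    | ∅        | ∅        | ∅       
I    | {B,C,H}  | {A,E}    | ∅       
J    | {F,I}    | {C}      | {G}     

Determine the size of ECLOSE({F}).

7

Start with {F}.
From F via λ: add I.
From I via λ: add B, C, H.
From C via λ: add A, G.
λ-closure = {A, B, C, F, G, H, I}, which has 7 states.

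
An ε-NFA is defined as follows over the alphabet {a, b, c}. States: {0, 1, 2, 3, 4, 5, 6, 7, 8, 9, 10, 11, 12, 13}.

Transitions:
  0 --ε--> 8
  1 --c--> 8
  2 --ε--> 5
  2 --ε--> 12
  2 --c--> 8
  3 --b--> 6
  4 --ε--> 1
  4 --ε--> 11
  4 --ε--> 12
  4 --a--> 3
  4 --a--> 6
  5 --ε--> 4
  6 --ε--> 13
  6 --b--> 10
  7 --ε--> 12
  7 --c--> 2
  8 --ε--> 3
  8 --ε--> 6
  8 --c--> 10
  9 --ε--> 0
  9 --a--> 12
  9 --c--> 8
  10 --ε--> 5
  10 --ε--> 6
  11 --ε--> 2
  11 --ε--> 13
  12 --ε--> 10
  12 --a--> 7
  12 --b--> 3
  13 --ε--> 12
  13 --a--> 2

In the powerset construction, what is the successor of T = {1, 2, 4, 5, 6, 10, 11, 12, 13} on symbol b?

6 on b → {10}.
12 on b → {3}.
No b-transition from 1, 2, 4, 5, 10, 11, 13.
Union after reading b: {3, 10}.
Now take the ε-closure:
From 10 via ε: add 5, 6.
From 5 via ε: add 4.
From 6 via ε: add 13.
From 4 via ε: add 1, 11, 12.
From 11 via ε: add 2.
No new states can be added; the closed set is {1, 2, 3, 4, 5, 6, 10, 11, 12, 13}.

{1, 2, 3, 4, 5, 6, 10, 11, 12, 13}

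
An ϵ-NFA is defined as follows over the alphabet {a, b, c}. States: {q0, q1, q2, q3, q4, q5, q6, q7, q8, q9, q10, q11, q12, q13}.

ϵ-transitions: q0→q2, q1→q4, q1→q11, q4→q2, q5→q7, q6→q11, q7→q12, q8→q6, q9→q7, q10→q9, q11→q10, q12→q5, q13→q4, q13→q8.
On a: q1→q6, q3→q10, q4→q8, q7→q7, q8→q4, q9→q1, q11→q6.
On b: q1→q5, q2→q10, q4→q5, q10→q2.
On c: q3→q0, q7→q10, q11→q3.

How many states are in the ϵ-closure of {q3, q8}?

Start with {q3, q8}.
From q8 via ϵ: add q6.
From q6 via ϵ: add q11.
From q11 via ϵ: add q10.
From q10 via ϵ: add q9.
From q9 via ϵ: add q7.
From q7 via ϵ: add q12.
From q12 via ϵ: add q5.
ϵ-closure = {q3, q5, q6, q7, q8, q9, q10, q11, q12}, which has 9 states.

9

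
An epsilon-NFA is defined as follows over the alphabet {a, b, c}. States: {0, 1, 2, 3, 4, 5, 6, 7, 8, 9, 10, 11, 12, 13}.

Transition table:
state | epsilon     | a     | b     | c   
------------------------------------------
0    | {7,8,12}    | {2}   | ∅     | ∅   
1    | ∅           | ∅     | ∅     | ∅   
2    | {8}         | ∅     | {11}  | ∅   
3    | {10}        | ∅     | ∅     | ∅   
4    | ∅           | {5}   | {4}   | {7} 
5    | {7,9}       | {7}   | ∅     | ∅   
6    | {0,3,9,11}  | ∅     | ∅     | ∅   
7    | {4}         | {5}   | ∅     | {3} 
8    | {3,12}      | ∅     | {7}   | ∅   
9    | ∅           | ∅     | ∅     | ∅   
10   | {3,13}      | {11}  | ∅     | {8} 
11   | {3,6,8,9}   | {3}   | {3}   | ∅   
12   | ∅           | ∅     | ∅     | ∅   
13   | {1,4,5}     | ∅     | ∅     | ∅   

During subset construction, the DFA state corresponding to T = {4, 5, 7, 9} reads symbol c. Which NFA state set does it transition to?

4 on c → {7}.
7 on c → {3}.
No c-transition from 5, 9.
Union after reading c: {3, 7}.
Now take the epsilon-closure:
From 3 via epsilon: add 10.
From 7 via epsilon: add 4.
From 10 via epsilon: add 13.
From 13 via epsilon: add 1, 5.
From 5 via epsilon: add 9.
No new states can be added; the closed set is {1, 3, 4, 5, 7, 9, 10, 13}.

{1, 3, 4, 5, 7, 9, 10, 13}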